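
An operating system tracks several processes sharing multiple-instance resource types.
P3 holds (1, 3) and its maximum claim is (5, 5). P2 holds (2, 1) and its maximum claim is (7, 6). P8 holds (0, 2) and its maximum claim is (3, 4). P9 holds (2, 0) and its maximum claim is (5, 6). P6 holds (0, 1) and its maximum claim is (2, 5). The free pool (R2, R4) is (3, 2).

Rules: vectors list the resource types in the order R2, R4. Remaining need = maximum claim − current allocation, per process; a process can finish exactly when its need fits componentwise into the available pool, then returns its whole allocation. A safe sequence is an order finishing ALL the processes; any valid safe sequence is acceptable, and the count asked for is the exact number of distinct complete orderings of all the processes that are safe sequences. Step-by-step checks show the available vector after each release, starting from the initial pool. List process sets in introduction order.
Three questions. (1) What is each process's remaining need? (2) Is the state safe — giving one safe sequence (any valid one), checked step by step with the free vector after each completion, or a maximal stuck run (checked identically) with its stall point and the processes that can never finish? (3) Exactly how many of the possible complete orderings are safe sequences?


(1) Outstanding need per process (order R2, R4):
  P3: (4, 2)
  P2: (5, 5)
  P8: (3, 2)
  P9: (3, 6)
  P6: (2, 4)
(2) UNSAFE.
Key observation: after P8, P6 the pool peaks at (3, 5), and each blocked process is short somewhere: P3 on R2; P2 on R2; P9 on R4.
The run P8, P6 cannot be extended any further. Verifying each step:
  pool = (3, 2)
  P8 needs (3, 2) <= (3, 2) -> finishes; pool += (0, 2) = (3, 4)
  P6 needs (2, 4) <= (3, 4) -> finishes; pool += (0, 1) = (3, 5)
  P3 cannot run: need (4, 2) vs free (3, 5) (insufficient R2)
  P2 cannot run: need (5, 5) vs free (3, 5) (insufficient R2)
  P9 cannot run: need (3, 6) vs free (3, 5) (insufficient R4)
Processes that can never finish: P3, P2 and P9.
(3) The exact count: 0 of the possible complete orderings are safe sequences.


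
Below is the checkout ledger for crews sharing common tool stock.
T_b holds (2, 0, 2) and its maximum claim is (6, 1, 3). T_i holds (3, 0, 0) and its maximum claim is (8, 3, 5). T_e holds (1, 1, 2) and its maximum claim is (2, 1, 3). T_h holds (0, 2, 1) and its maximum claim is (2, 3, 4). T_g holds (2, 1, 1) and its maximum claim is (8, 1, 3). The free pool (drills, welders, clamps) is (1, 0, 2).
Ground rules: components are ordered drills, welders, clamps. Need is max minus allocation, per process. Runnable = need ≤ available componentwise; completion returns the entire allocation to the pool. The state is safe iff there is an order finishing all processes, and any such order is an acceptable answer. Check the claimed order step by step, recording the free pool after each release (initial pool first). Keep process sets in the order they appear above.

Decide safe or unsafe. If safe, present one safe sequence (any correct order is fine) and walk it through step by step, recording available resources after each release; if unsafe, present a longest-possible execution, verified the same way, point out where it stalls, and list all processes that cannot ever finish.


UNSAFE — no complete ordering exists.
Key observation: the pool after T_e, T_h is (2, 3, 5); every surviving request exceeds it in drills, so progress ends there.
A maximal execution: T_e, T_h — then nothing else fits. Step-by-step check:
  pool = (1, 0, 2)
  run T_e (needs (1, 0, 1), free (1, 0, 2)); after release of (1, 1, 2) the pool is (2, 1, 4)
  run T_h (needs (2, 1, 3), free (2, 1, 4)); after release of (0, 2, 1) the pool is (2, 3, 5)
  T_b still needs (4, 1, 1) but only (2, 3, 5) is free — short on drills
  T_i still needs (5, 3, 5) but only (2, 3, 5) is free — short on drills
  T_g still needs (6, 0, 2) but only (2, 3, 5) is free — short on drills
Permanently blocked: T_b, T_i and T_g.


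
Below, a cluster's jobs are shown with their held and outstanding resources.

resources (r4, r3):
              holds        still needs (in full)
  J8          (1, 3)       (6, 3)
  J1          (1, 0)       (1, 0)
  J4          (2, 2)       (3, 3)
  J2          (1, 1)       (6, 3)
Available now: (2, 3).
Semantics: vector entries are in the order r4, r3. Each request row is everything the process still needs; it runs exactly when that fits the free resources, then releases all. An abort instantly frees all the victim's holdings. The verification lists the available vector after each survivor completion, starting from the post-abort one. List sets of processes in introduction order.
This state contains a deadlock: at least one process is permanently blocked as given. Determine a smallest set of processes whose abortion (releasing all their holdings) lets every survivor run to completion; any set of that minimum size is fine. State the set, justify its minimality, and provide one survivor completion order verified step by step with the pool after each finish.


Abort J8.
Key observation: J2 was stuck for good until J8 gave back (1, 3); in the order shown it finishes at step 3.
Why nothing smaller works: aborting no one leaves the state deadlocked as given.
One survivor order: J1, J4, J2. Check, step by step (post-abort pool first):
  pool = (3, 6)
  J1: need (1, 0) fits (3, 6); releases (1, 0), pool now (4, 6)
  J4: need (3, 3) fits (4, 6); releases (2, 2), pool now (6, 8)
  J2: need (6, 3) fits (6, 8); releases (1, 1), pool now (7, 9)


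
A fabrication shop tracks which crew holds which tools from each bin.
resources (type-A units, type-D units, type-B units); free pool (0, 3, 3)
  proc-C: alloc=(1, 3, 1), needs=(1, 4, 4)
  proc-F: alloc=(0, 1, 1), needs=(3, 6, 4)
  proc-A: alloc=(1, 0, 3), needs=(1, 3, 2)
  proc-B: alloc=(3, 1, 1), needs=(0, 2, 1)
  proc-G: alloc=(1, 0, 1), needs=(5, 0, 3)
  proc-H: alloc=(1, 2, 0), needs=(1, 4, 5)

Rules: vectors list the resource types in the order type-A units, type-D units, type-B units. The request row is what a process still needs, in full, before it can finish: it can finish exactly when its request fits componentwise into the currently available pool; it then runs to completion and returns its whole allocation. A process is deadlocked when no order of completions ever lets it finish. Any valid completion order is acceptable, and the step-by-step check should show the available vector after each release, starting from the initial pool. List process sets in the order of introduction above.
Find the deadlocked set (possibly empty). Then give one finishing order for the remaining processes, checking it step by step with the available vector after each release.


No process is deadlocked.
Key observation: no deadlock: proc-B fits now, and the freed resources carry the rest through.
One completion order for the rest: proc-B, proc-A, proc-C, proc-H, proc-G, proc-F. Verifying each step:
  pool = (0, 3, 3)
  proc-B needs (0, 2, 1) <= (0, 3, 3) -> finishes; pool += (3, 1, 1) = (3, 4, 4)
  proc-A needs (1, 3, 2) <= (3, 4, 4) -> finishes; pool += (1, 0, 3) = (4, 4, 7)
  proc-C needs (1, 4, 4) <= (4, 4, 7) -> finishes; pool += (1, 3, 1) = (5, 7, 8)
  proc-H needs (1, 4, 5) <= (5, 7, 8) -> finishes; pool += (1, 2, 0) = (6, 9, 8)
  proc-G needs (5, 0, 3) <= (6, 9, 8) -> finishes; pool += (1, 0, 1) = (7, 9, 9)
  proc-F needs (3, 6, 4) <= (7, 9, 9) -> finishes; pool += (0, 1, 1) = (7, 10, 10)


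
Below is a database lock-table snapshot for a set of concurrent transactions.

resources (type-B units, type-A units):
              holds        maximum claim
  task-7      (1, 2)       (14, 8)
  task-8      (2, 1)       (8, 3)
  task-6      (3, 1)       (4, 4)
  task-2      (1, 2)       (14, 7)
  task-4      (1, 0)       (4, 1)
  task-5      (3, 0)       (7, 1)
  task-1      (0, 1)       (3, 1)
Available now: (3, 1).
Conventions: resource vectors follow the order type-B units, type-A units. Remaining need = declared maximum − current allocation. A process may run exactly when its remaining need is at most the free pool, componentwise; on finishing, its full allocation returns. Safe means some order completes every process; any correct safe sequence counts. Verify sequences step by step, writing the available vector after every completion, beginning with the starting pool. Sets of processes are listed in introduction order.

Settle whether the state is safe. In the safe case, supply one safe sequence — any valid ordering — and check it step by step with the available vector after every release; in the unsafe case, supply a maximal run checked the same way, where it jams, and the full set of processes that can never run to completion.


UNSAFE.
Key observation: type-B units is the bottleneck — with task-4, task-1, task-5, task-8, task-6 done the pool holds (12, 4), short of every remaining need.
A maximal execution: task-4, task-1, task-5, task-8, task-6 — then nothing else fits. Step-by-step check:
  pool = (3, 1)
  task-4 needs (3, 1) <= (3, 1) -> finishes; pool += (1, 0) = (4, 1)
  task-1 needs (3, 0) <= (4, 1) -> finishes; pool += (0, 1) = (4, 2)
  task-5 needs (4, 1) <= (4, 2) -> finishes; pool += (3, 0) = (7, 2)
  task-8 needs (6, 2) <= (7, 2) -> finishes; pool += (2, 1) = (9, 3)
  task-6 needs (1, 3) <= (9, 3) -> finishes; pool += (3, 1) = (12, 4)
  blocked: task-7 wants (13, 6), pool (12, 4) — not enough type-B units and type-A units
  blocked: task-2 wants (13, 5), pool (12, 4) — not enough type-B units and type-A units
Processes that can never finish: task-7 and task-2.


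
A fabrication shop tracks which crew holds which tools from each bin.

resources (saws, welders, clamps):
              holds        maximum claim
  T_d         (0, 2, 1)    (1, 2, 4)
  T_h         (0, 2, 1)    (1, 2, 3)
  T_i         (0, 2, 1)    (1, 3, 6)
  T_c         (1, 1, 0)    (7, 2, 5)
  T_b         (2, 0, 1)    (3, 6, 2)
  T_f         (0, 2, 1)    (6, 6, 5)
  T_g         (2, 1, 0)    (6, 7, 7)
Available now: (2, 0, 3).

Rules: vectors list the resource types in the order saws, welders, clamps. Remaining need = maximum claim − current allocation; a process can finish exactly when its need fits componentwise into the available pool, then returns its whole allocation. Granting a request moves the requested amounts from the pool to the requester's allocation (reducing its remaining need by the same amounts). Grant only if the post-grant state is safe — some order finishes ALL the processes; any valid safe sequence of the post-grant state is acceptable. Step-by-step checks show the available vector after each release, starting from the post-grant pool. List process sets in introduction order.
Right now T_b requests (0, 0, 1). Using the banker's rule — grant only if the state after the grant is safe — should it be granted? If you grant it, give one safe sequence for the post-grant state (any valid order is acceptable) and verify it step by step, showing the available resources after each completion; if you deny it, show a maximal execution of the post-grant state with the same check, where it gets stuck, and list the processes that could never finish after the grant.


DENY — the pretend-granted state is unsafe.
Key observation: after T_h, T_d the pool peaks at (2, 4, 4), and each blocked process is short somewhere: T_i on clamps; T_c on saws, clamps; T_b on welders; T_f on saws; T_g on saws, welders, clamps.
After a pretend grant, a maximal execution: T_h, T_d — then nothing else fits. Step-by-step check:
  pool = (2, 0, 2)
  run T_h (needs (1, 0, 2), free (2, 0, 2)); after release of (0, 2, 1) the pool is (2, 2, 3)
  run T_d (needs (1, 0, 3), free (2, 2, 3)); after release of (0, 2, 1) the pool is (2, 4, 4)
  T_i still needs (1, 1, 5) but only (2, 4, 4) is free — short on clamps
  T_c still needs (6, 1, 5) but only (2, 4, 4) is free — short on saws and clamps
  T_b still needs (1, 6, 0) but only (2, 4, 4) is free — short on welders
  T_f still needs (6, 4, 4) but only (2, 4, 4) is free — short on saws
  T_g still needs (4, 6, 7) but only (2, 4, 4) is free — short on saws, welders and clamps
Processes that could never finish after the grant: T_i, T_c, T_b, T_f and T_g.


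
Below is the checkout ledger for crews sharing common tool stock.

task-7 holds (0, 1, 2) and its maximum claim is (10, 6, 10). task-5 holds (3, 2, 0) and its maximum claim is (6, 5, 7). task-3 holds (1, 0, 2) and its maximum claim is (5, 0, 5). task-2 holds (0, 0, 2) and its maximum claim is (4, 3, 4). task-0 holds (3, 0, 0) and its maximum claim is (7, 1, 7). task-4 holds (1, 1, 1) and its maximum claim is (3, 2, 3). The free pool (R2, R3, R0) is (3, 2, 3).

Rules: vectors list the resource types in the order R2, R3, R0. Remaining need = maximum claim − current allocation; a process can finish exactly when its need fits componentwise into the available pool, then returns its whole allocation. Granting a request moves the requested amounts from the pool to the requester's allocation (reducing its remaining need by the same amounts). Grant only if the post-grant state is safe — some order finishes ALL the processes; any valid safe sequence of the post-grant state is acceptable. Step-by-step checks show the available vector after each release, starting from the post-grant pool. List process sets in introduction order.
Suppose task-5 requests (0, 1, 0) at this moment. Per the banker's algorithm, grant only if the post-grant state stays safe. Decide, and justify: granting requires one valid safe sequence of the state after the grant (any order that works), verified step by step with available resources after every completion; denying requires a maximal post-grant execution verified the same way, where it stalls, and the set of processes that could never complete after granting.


DENY — the pretend-granted state is unsafe.
Key observation: after task-4, task-3 the pool peaks at (5, 2, 6), and each blocked process is short somewhere: task-7 on R2, R3, R0; task-5 on R0; task-2 on R3; task-0 on R0.
After a pretend grant, a maximal execution: task-4, task-3 — then nothing else fits. Step-by-step check:
  pool = (3, 1, 3)
  run task-4 (needs (2, 1, 2), free (3, 1, 3)); after release of (1, 1, 1) the pool is (4, 2, 4)
  run task-3 (needs (4, 0, 3), free (4, 2, 4)); after release of (1, 0, 2) the pool is (5, 2, 6)
  blocked: task-7 wants (10, 5, 8), pool (5, 2, 6) — not enough R2, R3 and R0
  blocked: task-5 wants (3, 2, 7), pool (5, 2, 6) — not enough R0
  blocked: task-2 wants (4, 3, 2), pool (5, 2, 6) — not enough R3
  blocked: task-0 wants (4, 1, 7), pool (5, 2, 6) — not enough R0
Post-grant, the permanently blocked set is task-7, task-5, task-2 and task-0.


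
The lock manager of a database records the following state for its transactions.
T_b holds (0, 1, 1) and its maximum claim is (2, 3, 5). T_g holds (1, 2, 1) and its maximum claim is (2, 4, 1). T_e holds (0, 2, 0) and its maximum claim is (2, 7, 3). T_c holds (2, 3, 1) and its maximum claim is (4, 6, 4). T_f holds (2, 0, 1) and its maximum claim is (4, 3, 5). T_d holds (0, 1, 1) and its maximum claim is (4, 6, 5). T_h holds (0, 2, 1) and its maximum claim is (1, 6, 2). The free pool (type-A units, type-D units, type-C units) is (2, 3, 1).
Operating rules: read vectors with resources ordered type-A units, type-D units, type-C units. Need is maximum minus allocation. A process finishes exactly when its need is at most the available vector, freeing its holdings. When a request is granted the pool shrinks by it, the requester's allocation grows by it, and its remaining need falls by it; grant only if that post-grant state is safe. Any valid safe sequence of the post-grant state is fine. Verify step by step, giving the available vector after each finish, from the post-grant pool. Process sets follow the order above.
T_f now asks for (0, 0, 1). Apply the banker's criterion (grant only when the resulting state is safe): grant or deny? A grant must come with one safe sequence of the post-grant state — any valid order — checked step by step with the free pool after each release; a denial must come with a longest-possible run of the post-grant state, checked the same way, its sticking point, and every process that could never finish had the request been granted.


DENY. Granting would leave the state unsafe.
Key observation: even finishing T_g, T_h leaves just (3, 7, 2) free — too little type-C units for any of the remaining processes.
On the post-grant state, T_g, T_h is a maximal run — nothing extends it. Check, step by step:
  pool = (2, 3, 0)
  T_g: need (1, 2, 0) fits (2, 3, 0); releases (1, 2, 1), pool now (3, 5, 1)
  T_h: need (1, 4, 1) fits (3, 5, 1); releases (0, 2, 1), pool now (3, 7, 2)
  blocked: T_b wants (2, 2, 4), pool (3, 7, 2) — not enough type-C units
  blocked: T_e wants (2, 5, 3), pool (3, 7, 2) — not enough type-C units
  blocked: T_c wants (2, 3, 3), pool (3, 7, 2) — not enough type-C units
  blocked: T_f wants (2, 3, 3), pool (3, 7, 2) — not enough type-C units
  blocked: T_d wants (4, 5, 4), pool (3, 7, 2) — not enough type-A units and type-C units
Processes that could never finish after the grant: T_b, T_e, T_c, T_f and T_d.


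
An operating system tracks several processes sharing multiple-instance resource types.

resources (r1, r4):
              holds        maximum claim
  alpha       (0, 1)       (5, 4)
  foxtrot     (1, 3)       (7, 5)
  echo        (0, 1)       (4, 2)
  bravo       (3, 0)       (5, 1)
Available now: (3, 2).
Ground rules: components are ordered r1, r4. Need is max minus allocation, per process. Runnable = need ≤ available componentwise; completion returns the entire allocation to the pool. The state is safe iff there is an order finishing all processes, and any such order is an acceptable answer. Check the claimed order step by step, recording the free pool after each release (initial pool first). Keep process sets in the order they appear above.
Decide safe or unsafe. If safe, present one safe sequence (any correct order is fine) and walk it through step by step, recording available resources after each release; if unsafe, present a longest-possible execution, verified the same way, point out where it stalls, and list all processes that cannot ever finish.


SAFE — a valid safe sequence is bravo, echo, alpha, foxtrot.
Key observation: alpha marks the first exact bind of the order: its need (5, 3) fits the free (6, 3) with zero slack on a requested resource.
Verifying each step:
  pool = (3, 2)
  bravo needs (2, 1) <= (3, 2) -> finishes; pool += (3, 0) = (6, 2)
  echo needs (4, 1) <= (6, 2) -> finishes; pool += (0, 1) = (6, 3)
  alpha needs (5, 3) <= (6, 3) -> finishes; pool += (0, 1) = (6, 4)
  foxtrot needs (6, 2) <= (6, 4) -> finishes; pool += (1, 3) = (7, 7)


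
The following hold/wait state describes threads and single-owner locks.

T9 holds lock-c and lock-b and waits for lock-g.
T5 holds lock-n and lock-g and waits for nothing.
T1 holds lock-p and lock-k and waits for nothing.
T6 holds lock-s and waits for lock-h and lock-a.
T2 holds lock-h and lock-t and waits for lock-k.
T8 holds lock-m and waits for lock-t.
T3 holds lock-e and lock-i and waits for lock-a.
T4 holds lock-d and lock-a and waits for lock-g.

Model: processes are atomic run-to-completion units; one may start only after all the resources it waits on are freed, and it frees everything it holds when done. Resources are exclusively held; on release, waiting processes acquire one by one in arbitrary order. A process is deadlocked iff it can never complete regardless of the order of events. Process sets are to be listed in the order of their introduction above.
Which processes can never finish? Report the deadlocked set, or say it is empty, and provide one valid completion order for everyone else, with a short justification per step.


No process is deadlocked.
Key observation: no waiting chain loops back on itself — every chain ends at a process that waits on nothing, so everyone eventually runs.
The rest can finish in the order T5, T1, T4, T3, T2, T8, T9, T6.
Check, step by step:
  T5 waits on nothing -> runs at once and releases lock-n and lock-g
  T1 waits on nothing -> runs at once and releases lock-p and lock-k
  T4 waits on lock-g — all released -> runs and releases lock-d and lock-a
  T3 waits on lock-a — all released -> runs and releases lock-e and lock-i
  T2 waits on lock-k — all released -> runs and releases lock-h and lock-t
  T8 waits on lock-t — all released -> runs and releases lock-m
  T9 waits on lock-g — all released -> runs and releases lock-c and lock-b
  T6 waits on lock-h and lock-a — all released -> runs and releases lock-s


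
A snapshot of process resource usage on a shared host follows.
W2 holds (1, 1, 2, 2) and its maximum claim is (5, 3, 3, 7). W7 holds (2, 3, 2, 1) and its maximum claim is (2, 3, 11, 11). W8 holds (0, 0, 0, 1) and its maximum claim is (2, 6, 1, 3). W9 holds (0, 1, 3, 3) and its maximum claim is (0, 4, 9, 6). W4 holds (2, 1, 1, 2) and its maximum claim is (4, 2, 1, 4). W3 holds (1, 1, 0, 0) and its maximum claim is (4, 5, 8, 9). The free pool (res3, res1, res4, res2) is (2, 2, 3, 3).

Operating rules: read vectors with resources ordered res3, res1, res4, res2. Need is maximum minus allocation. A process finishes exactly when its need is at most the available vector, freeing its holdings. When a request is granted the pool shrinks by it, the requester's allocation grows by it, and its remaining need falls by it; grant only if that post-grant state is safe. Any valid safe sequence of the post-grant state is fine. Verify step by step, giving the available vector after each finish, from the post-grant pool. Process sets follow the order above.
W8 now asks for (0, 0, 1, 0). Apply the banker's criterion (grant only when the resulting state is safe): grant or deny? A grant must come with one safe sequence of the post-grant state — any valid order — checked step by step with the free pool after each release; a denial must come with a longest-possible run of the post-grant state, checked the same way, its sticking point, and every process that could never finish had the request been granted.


DENY. Granting would leave the state unsafe.
Key observation: after W4, W2 the pool peaks at (5, 4, 5, 7), and each blocked process is short somewhere: W7 on res4, res2; W8 on res1; W9 on res4; W3 on res4, res2.
After a pretend grant, a maximal execution: W4, W2 — then nothing else fits. Step-by-step check:
  pool = (2, 2, 2, 3)
  W4: need (2, 1, 0, 2) fits (2, 2, 2, 3); releases (2, 1, 1, 2), pool now (4, 3, 3, 5)
  W2: need (4, 2, 1, 5) fits (4, 3, 3, 5); releases (1, 1, 2, 2), pool now (5, 4, 5, 7)
  blocked: W7 wants (0, 0, 9, 10), pool (5, 4, 5, 7) — not enough res4 and res2
  blocked: W8 wants (2, 6, 0, 2), pool (5, 4, 5, 7) — not enough res1
  blocked: W9 wants (0, 3, 6, 3), pool (5, 4, 5, 7) — not enough res4
  blocked: W3 wants (3, 4, 8, 9), pool (5, 4, 5, 7) — not enough res4 and res2
Had the request been granted, W7, W8, W9 and W3 could never finish.


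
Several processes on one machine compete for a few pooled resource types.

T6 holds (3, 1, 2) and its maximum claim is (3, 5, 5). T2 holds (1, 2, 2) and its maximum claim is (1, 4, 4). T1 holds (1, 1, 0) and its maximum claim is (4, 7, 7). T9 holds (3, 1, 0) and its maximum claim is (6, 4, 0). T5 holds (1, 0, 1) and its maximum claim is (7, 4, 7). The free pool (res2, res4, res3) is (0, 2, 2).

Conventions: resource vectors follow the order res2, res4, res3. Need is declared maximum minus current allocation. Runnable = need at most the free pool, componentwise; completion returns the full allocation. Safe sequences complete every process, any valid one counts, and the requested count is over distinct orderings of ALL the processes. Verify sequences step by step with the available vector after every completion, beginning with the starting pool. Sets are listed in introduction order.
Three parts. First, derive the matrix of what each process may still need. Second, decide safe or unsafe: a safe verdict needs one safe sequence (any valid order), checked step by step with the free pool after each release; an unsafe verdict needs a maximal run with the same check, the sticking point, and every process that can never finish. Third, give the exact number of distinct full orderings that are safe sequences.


(1) Outstanding need per process (order res2, res4, res3):
  T6: (0, 4, 3)
  T2: (0, 2, 2)
  T1: (3, 6, 7)
  T9: (3, 3, 0)
  T5: (6, 4, 6)
(2) The state is SAFE; one workable sequence: T2, T6, T9, T5, T1.
Key observation: T2 marks the first exact bind of the order: its need (0, 2, 2) fits the free (0, 2, 2) with zero slack on a requested resource.
Verifying each step:
  pool = (0, 2, 2)
  T2: need (0, 2, 2) fits (0, 2, 2); releases (1, 2, 2), pool now (1, 4, 4)
  T6: need (0, 4, 3) fits (1, 4, 4); releases (3, 1, 2), pool now (4, 5, 6)
  T9: need (3, 3, 0) fits (4, 5, 6); releases (3, 1, 0), pool now (7, 6, 6)
  T5: need (6, 4, 6) fits (7, 6, 6); releases (1, 0, 1), pool now (8, 6, 7)
  T1: need (3, 6, 7) fits (8, 6, 7); releases (1, 1, 0), pool now (9, 7, 7)
(3) The exact count: 1 of the possible complete orderings is a safe sequence.


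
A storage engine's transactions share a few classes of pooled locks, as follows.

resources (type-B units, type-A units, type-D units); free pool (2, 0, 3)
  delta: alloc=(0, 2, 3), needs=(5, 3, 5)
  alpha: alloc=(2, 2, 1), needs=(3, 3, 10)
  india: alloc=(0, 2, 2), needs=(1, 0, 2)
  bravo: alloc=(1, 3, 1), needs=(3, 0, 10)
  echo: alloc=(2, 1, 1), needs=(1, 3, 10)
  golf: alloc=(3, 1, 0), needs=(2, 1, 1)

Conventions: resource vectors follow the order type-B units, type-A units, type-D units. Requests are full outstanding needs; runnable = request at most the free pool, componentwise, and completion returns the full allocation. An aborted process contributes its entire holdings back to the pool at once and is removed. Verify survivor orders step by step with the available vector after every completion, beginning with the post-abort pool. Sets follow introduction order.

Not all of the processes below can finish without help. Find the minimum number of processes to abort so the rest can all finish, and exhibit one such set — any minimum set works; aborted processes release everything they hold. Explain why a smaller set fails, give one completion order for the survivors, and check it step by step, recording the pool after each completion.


The answer: abort alpha and bravo.
Key observation: echo had no path to completion before; after the abort of alpha and bravo ((3, 5, 2) returned), step 4 is where it fits.
No one abort is enough; case by case: delta alone leaves alpha blocked (short on type-D units); alpha alone leaves bravo blocked (short on type-D units); india alone leaves alpha blocked (short on type-D units); bravo alone leaves alpha blocked (short on type-D units); echo alone leaves alpha blocked (short on type-D units); golf alone leaves alpha blocked (short on type-D units).
Survivors finish in the order: delta, golf, india, echo. Check, step by step (pool after the aborts first):
  pool = (5, 5, 5)
  run delta (needs (5, 3, 5), free (5, 5, 5)); after release of (0, 2, 3) the pool is (5, 7, 8)
  run golf (needs (2, 1, 1), free (5, 7, 8)); after release of (3, 1, 0) the pool is (8, 8, 8)
  run india (needs (1, 0, 2), free (8, 8, 8)); after release of (0, 2, 2) the pool is (8, 10, 10)
  run echo (needs (1, 3, 10), free (8, 10, 10)); after release of (2, 1, 1) the pool is (10, 11, 11)


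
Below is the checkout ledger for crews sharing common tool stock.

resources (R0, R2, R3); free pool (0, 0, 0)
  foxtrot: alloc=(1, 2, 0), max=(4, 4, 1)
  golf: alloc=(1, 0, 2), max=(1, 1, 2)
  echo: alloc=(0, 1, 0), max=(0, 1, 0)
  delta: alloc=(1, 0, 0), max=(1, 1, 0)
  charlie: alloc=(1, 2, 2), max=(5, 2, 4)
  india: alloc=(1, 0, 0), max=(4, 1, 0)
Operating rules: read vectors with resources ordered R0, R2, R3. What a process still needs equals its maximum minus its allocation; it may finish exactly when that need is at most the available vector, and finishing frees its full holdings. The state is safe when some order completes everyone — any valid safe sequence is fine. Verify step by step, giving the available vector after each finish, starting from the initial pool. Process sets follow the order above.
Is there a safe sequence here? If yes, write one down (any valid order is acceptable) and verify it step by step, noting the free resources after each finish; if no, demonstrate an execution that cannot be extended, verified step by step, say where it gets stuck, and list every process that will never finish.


The state is UNSAFE.
Key observation: echo, delta, golf can finish, but then (2, 1, 2) is all there is, and the blocked group's R0 demands exceed it.
Going as far as possible: echo, delta, golf; after that, nothing fits. Walking it through:
  pool = (0, 0, 0)
  run echo (needs (0, 0, 0), free (0, 0, 0)); after release of (0, 1, 0) the pool is (0, 1, 0)
  run delta (needs (0, 1, 0), free (0, 1, 0)); after release of (1, 0, 0) the pool is (1, 1, 0)
  run golf (needs (0, 1, 0), free (1, 1, 0)); after release of (1, 0, 2) the pool is (2, 1, 2)
  foxtrot cannot run: need (3, 2, 1) vs free (2, 1, 2) (insufficient R0 and R2)
  charlie cannot run: need (4, 0, 2) vs free (2, 1, 2) (insufficient R0)
  india cannot run: need (3, 1, 0) vs free (2, 1, 2) (insufficient R0)
Processes that can never finish: foxtrot, charlie and india.


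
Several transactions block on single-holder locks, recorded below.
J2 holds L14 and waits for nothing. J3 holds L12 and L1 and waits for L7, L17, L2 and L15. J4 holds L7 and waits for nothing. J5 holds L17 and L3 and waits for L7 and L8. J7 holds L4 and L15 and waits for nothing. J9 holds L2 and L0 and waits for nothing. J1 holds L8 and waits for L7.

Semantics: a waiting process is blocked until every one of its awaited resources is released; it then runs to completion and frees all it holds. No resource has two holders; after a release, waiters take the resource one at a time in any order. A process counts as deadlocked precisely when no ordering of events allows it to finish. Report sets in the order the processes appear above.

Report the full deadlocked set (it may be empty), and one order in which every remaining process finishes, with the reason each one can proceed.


No process is deadlocked.
Key observation: although several processes wait, no cycle exists — each chain bottoms out at a free runner.
One completion order for the rest: J9, J4, J7, J1, J2, J5, J3.
Walking it through:
  J9: no waits; runs immediately, freeing L2 and L0
  J4: no waits; runs immediately, freeing L7
  J7: no waits; runs immediately, freeing L4 and L15
  run J1 (all its waits — L7 — are resolved); releases L8
  J2: no waits; runs immediately, freeing L14
  run J5 (all its waits — L7 and L8 — are resolved); releases L17 and L3
  run J3 (all its waits — L7, L17, L2 and L15 — are resolved); releases L12 and L1


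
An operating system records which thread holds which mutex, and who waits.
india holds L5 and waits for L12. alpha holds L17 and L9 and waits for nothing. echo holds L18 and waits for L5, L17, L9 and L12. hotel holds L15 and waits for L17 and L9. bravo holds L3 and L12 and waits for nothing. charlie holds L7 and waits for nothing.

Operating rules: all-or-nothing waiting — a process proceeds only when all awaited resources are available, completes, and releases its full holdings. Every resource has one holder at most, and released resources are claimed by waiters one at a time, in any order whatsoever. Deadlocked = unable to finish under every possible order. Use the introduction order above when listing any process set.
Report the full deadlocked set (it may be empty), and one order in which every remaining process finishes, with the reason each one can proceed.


No process is deadlocked.
Key observation: no waiting chain loops back on itself — every chain ends at a process that waits on nothing, so everyone eventually runs.
A valid finishing order for the others: bravo, alpha, hotel, india, echo, charlie.
Check, step by step:
  bravo waits on nothing -> runs at once and releases L3 and L12
  alpha waits on nothing -> runs at once and releases L17 and L9
  hotel: everything it awaited (L17 and L9) is free; runs, freeing L15
  india: everything it awaited (L12) is free; runs, freeing L5
  echo: everything it awaited (L5, L17, L9 and L12) is free; runs, freeing L18
  charlie waits on nothing -> runs at once and releases L7


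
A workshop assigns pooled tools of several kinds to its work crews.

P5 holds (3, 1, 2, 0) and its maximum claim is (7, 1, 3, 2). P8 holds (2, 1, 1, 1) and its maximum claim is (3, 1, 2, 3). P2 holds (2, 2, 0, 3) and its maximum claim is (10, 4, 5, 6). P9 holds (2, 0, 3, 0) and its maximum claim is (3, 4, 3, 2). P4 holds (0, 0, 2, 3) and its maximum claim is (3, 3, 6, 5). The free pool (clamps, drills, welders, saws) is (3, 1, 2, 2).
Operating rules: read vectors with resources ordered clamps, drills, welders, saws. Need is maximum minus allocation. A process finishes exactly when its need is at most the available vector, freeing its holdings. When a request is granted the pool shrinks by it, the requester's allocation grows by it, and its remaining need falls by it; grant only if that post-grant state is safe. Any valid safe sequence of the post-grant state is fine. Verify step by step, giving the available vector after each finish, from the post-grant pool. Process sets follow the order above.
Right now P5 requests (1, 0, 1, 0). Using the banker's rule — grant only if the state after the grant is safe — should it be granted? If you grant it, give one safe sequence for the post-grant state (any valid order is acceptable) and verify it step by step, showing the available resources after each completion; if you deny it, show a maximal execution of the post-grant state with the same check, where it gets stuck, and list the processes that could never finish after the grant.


GRANT. The post-grant state is safe; one safe sequence: P8, P5, P2, P9, P4.
Key observation: the grant leaves (2, 1, 1, 2) free — enough for P8, whose release restarts the cascade.
Check on the post-grant state, step by step:
  pool = (2, 1, 1, 2)
  P8: need (1, 0, 1, 2) fits (2, 1, 1, 2); releases (2, 1, 1, 1), pool now (4, 2, 2, 3)
  P5: need (3, 0, 0, 2) fits (4, 2, 2, 3); releases (4, 1, 3, 0), pool now (8, 3, 5, 3)
  P2: need (8, 2, 5, 3) fits (8, 3, 5, 3); releases (2, 2, 0, 3), pool now (10, 5, 5, 6)
  P9: need (1, 4, 0, 2) fits (10, 5, 5, 6); releases (2, 0, 3, 0), pool now (12, 5, 8, 6)
  P4: need (3, 3, 4, 2) fits (12, 5, 8, 6); releases (0, 0, 2, 3), pool now (12, 5, 10, 9)


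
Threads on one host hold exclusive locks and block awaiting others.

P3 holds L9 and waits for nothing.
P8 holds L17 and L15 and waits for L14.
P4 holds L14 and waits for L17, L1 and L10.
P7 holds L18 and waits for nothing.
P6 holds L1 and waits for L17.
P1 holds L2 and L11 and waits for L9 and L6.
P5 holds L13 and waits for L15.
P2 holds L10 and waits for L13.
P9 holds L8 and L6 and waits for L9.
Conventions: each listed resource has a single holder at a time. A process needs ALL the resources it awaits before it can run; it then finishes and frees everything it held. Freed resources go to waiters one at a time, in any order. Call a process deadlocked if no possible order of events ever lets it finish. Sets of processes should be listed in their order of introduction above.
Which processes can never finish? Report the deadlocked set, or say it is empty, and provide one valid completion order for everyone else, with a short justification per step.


The deadlocked set is P8, P4, P6, P5 and P2.
Key observation: the cycle P8 -> P4 -> P8 can never break — each member waits on the next; P6, P5 and P2 are caught in further circular waits.
The rest can finish in the order P3, P7, P9, P1.
Step-by-step check:
  P3 waits on nothing -> runs at once and releases L9
  P7 waits on nothing -> runs at once and releases L18
  run P9 (all its waits — L9 — are resolved); releases L8 and L6
  run P1 (all its waits — L9 and L6 — are resolved); releases L2 and L11


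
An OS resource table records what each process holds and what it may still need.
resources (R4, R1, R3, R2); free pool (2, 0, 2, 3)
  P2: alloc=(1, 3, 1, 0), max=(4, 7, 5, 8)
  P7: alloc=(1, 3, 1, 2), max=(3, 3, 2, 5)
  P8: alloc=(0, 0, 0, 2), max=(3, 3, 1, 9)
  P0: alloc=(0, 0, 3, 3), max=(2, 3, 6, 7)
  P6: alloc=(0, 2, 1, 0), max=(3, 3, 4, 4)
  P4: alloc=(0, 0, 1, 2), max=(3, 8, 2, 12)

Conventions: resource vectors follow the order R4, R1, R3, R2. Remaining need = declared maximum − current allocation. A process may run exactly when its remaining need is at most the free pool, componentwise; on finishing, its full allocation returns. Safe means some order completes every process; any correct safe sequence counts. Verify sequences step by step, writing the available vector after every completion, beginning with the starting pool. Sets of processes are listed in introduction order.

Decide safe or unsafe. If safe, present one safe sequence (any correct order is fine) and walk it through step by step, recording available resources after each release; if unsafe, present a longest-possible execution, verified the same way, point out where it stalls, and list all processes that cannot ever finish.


The state is SAFE; one workable sequence: P7, P0, P6, P2, P8, P4.
Key observation: at P7 the run first touches a limit — (2, 0, 1, 3) against (2, 0, 2, 3), exact on a resource it actually requests.
Walking it through:
  pool = (2, 0, 2, 3)
  run P7 (needs (2, 0, 1, 3), free (2, 0, 2, 3)); after release of (1, 3, 1, 2) the pool is (3, 3, 3, 5)
  run P0 (needs (2, 3, 3, 4), free (3, 3, 3, 5)); after release of (0, 0, 3, 3) the pool is (3, 3, 6, 8)
  run P6 (needs (3, 1, 3, 4), free (3, 3, 6, 8)); after release of (0, 2, 1, 0) the pool is (3, 5, 7, 8)
  run P2 (needs (3, 4, 4, 8), free (3, 5, 7, 8)); after release of (1, 3, 1, 0) the pool is (4, 8, 8, 8)
  run P8 (needs (3, 3, 1, 7), free (4, 8, 8, 8)); after release of (0, 0, 0, 2) the pool is (4, 8, 8, 10)
  run P4 (needs (3, 8, 1, 10), free (4, 8, 8, 10)); after release of (0, 0, 1, 2) the pool is (4, 8, 9, 12)


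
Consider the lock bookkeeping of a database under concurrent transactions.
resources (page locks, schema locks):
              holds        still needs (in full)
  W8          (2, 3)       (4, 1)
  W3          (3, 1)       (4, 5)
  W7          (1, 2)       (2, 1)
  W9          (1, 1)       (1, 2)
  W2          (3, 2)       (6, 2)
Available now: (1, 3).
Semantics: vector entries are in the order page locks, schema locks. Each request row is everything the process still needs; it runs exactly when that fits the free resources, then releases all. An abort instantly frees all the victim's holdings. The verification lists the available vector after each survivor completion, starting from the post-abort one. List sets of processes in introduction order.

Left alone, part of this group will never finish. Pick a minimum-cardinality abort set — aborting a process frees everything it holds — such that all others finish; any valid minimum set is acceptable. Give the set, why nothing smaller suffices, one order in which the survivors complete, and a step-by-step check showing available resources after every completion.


Abort W8.
Key observation: the returned (2, 3) from W8 is what brings W3 — unrunnable before, under any order — into play at step 2.
Minimality: the empty abort set fails — the state is deadlocked as it stands.
One survivor order: W9, W3, W7, W2. Step-by-step check (post-abort pool first):
  pool = (3, 6)
  W9: need (1, 2) fits (3, 6); releases (1, 1), pool now (4, 7)
  W3: need (4, 5) fits (4, 7); releases (3, 1), pool now (7, 8)
  W7: need (2, 1) fits (7, 8); releases (1, 2), pool now (8, 10)
  W2: need (6, 2) fits (8, 10); releases (3, 2), pool now (11, 12)


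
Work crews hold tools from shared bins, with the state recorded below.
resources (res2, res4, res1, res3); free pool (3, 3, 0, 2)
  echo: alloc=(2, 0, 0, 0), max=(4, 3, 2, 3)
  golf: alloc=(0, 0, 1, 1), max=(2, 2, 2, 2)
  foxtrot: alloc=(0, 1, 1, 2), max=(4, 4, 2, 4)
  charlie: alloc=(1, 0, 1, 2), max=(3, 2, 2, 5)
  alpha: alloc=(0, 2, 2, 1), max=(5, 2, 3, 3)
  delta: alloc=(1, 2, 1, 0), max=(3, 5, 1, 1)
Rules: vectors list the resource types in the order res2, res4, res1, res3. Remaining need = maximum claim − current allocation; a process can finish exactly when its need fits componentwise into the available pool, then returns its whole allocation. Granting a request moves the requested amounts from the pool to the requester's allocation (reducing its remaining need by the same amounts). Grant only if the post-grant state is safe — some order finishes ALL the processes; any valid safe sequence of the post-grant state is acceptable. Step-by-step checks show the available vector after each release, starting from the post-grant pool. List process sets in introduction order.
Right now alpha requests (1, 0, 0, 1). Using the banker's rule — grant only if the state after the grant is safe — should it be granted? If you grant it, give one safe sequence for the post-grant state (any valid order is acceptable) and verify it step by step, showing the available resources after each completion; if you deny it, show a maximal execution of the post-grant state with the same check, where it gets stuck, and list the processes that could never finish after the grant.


DENY: after the grant no complete ordering would exist.
Key observation: after delta, golf the pool peaks at (3, 5, 2, 2), and each blocked process is short somewhere: echo on res3; foxtrot on res2; charlie on res3; alpha on res2.
Pretend the grant happened; the run delta, golf goes as far as possible. Verifying each step:
  pool = (2, 3, 0, 1)
  delta: need (2, 3, 0, 1) fits (2, 3, 0, 1); releases (1, 2, 1, 0), pool now (3, 5, 1, 1)
  golf: need (2, 2, 1, 1) fits (3, 5, 1, 1); releases (0, 0, 1, 1), pool now (3, 5, 2, 2)
  blocked: echo wants (2, 3, 2, 3), pool (3, 5, 2, 2) — not enough res3
  blocked: foxtrot wants (4, 3, 1, 2), pool (3, 5, 2, 2) — not enough res2
  blocked: charlie wants (2, 2, 1, 3), pool (3, 5, 2, 2) — not enough res3
  blocked: alpha wants (4, 0, 1, 1), pool (3, 5, 2, 2) — not enough res2
Had the request been granted, echo, foxtrot, charlie and alpha could never finish.
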